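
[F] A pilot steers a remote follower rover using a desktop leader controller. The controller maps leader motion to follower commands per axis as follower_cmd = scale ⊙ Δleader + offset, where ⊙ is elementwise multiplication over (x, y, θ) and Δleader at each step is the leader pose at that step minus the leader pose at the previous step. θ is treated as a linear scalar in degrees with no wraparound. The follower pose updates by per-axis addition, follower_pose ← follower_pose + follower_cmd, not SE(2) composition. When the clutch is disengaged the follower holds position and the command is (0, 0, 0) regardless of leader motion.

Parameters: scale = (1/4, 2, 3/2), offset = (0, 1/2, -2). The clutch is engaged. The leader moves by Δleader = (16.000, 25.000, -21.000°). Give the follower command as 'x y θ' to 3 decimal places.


axis x: 1/4·16.000 + 0 = 4.000
axis y: 2·25.000 + 1/2 = 50.500
axis θ: 3/2·-21.000 + -2 = -33.500

4.000 50.500 -33.500


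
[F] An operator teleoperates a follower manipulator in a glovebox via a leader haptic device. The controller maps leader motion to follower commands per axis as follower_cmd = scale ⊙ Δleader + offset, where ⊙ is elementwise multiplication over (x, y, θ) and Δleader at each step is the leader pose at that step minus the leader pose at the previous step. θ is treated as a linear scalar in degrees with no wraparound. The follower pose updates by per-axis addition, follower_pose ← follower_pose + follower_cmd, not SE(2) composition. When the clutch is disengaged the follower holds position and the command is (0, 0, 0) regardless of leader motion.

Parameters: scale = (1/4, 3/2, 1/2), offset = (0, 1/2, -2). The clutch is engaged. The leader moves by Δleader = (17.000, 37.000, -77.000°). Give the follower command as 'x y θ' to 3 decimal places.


4.250 56.000 -40.500

axis x: 1/4·17.000 + 0 = 4.250
axis y: 3/2·37.000 + 1/2 = 56.000
axis θ: 1/2·-77.000 + -2 = -40.500


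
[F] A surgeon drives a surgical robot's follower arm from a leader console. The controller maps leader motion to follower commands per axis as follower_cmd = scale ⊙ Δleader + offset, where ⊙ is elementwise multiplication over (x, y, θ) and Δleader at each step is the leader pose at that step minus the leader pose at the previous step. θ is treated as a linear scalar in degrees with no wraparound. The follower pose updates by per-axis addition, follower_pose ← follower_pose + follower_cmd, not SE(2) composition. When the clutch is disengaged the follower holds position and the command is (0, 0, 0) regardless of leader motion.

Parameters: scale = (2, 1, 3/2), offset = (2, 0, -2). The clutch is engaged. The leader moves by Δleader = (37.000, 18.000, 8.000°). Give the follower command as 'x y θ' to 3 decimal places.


76.000 18.000 10.000

axis x: 2·37.000 + 2 = 76.000
axis y: 1·18.000 + 0 = 18.000
axis θ: 3/2·8.000 + -2 = 10.000


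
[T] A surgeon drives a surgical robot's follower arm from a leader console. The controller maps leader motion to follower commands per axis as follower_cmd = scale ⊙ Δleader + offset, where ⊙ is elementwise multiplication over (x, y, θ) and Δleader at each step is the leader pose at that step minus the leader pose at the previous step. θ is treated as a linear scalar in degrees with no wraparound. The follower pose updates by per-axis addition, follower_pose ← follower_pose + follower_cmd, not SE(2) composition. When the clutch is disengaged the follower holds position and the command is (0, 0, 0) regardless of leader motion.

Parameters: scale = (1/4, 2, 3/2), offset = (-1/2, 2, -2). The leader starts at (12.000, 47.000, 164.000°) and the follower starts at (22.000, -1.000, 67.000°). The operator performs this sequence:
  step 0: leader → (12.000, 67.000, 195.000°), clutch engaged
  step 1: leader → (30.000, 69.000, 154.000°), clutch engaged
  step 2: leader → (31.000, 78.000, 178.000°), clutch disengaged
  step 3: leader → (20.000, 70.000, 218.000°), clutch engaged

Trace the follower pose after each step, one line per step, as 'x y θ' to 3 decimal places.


step 0: Δleader=(0.000, 20.000, 31.000°), engaged; cmd=(-0.500, 42.000, 44.500°) → follower=(21.500, 41.000, 111.500°)
step 1: Δleader=(18.000, 2.000, -41.000°), engaged; cmd=(4.000, 6.000, -63.500°) → follower=(25.500, 47.000, 48.000°)
step 2: Δleader=(1.000, 9.000, 24.000°), disengaged; cmd=(0,0,0) → follower holds at (25.500, 47.000, 48.000°)
step 3: Δleader=(-11.000, -8.000, 40.000°), engaged; cmd=(-3.250, -14.000, 58.000°) → follower=(22.250, 33.000, 106.000°)

21.500 41.000 111.500
25.500 47.000 48.000
25.500 47.000 48.000
22.250 33.000 106.000


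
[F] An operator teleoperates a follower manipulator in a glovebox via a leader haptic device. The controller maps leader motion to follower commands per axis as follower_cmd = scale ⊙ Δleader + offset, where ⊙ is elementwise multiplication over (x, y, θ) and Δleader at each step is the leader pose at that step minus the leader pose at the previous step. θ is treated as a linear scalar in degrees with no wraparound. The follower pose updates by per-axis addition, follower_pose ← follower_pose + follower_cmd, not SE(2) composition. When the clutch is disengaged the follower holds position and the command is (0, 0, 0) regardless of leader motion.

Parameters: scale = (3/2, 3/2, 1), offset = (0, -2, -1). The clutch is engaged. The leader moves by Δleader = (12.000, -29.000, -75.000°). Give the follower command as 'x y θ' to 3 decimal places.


18.000 -45.500 -76.000

axis x: 3/2·12.000 + 0 = 18.000
axis y: 3/2·-29.000 + -2 = -45.500
axis θ: 1·-75.000 + -1 = -76.000


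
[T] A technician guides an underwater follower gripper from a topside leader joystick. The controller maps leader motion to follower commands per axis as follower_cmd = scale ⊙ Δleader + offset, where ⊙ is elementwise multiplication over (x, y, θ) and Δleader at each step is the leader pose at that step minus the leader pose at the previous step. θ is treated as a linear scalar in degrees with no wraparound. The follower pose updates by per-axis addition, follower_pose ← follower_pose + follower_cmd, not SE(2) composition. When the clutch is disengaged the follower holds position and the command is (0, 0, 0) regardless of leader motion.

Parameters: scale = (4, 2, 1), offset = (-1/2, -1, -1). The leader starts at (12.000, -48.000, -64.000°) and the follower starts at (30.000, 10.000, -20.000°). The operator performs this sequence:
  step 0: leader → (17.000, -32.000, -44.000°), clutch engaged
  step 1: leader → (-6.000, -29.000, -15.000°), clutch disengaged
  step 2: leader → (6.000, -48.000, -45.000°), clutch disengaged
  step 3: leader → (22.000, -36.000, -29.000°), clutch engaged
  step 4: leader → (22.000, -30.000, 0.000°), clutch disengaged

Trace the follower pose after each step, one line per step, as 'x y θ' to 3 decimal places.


step 0: Δleader=(5.000, 16.000, 20.000°), engaged; cmd=(19.500, 31.000, 19.000°) → follower=(49.500, 41.000, -1.000°)
step 1: Δleader=(-23.000, 3.000, 29.000°), disengaged; cmd=(0,0,0) → follower holds at (49.500, 41.000, -1.000°)
step 2: Δleader=(12.000, -19.000, -30.000°), disengaged; cmd=(0,0,0) → follower holds at (49.500, 41.000, -1.000°)
step 3: Δleader=(16.000, 12.000, 16.000°), engaged; cmd=(63.500, 23.000, 15.000°) → follower=(113.000, 64.000, 14.000°)
step 4: Δleader=(0.000, 6.000, 29.000°), disengaged; cmd=(0,0,0) → follower holds at (113.000, 64.000, 14.000°)

49.500 41.000 -1.000
49.500 41.000 -1.000
49.500 41.000 -1.000
113.000 64.000 14.000
113.000 64.000 14.000


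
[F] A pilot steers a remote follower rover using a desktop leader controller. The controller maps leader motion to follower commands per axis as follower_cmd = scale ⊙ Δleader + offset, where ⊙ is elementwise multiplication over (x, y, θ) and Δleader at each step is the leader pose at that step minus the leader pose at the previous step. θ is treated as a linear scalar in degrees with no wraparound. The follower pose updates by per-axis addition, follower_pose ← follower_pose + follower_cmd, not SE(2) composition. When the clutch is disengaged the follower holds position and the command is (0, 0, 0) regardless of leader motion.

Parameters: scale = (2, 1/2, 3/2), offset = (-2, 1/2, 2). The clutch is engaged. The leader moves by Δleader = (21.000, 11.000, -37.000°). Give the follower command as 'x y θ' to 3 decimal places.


axis x: 2·21.000 + -2 = 40.000
axis y: 1/2·11.000 + 1/2 = 6.000
axis θ: 3/2·-37.000 + 2 = -53.500

40.000 6.000 -53.500


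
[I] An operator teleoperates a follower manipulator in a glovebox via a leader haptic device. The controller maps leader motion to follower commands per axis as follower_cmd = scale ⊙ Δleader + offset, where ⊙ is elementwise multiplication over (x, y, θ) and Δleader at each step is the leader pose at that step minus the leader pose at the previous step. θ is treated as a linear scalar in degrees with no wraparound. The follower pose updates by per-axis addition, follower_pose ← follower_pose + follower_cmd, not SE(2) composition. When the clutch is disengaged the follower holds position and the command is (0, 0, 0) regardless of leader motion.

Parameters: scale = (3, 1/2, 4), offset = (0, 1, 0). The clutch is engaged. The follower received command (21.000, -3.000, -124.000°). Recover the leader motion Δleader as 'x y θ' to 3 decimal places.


7.000 -8.000 -31.000

axis x: (21.000 − 0) / (3) = 7.000
axis y: (-3.000 − 1) / (1/2) = -8.000
axis θ: (-124.000 − 0) / (4) = -31.000


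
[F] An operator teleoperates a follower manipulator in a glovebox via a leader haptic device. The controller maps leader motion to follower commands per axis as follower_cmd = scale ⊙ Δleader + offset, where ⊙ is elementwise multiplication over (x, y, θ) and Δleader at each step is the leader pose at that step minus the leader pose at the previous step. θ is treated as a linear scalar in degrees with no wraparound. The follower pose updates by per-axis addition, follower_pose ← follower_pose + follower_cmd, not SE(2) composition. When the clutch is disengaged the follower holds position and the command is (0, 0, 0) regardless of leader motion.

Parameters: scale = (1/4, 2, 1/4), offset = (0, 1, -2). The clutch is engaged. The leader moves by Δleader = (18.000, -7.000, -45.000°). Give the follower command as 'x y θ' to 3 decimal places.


axis x: 1/4·18.000 + 0 = 4.500
axis y: 2·-7.000 + 1 = -13.000
axis θ: 1/4·-45.000 + -2 = -13.250

4.500 -13.000 -13.250


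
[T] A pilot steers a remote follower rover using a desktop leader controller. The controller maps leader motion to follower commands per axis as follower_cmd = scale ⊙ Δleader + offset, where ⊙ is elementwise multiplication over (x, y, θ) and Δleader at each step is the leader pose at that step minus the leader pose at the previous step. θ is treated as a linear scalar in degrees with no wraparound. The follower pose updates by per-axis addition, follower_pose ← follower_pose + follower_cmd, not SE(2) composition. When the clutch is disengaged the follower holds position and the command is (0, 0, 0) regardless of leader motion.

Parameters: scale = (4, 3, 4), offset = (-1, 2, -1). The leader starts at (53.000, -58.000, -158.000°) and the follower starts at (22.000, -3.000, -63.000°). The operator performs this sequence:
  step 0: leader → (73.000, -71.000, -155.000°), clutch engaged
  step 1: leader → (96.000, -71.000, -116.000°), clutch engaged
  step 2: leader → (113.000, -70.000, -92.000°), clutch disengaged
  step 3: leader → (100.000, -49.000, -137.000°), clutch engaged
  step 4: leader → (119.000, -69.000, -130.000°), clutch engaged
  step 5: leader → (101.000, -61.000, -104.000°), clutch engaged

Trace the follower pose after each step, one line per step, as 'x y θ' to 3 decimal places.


101.000 -40.000 -52.000
192.000 -38.000 103.000
192.000 -38.000 103.000
139.000 27.000 -78.000
214.000 -31.000 -51.000
141.000 -5.000 52.000

step 0: Δleader=(20.000, -13.000, 3.000°), engaged; cmd=(79.000, -37.000, 11.000°) → follower=(101.000, -40.000, -52.000°)
step 1: Δleader=(23.000, 0.000, 39.000°), engaged; cmd=(91.000, 2.000, 155.000°) → follower=(192.000, -38.000, 103.000°)
step 2: Δleader=(17.000, 1.000, 24.000°), disengaged; cmd=(0,0,0) → follower holds at (192.000, -38.000, 103.000°)
step 3: Δleader=(-13.000, 21.000, -45.000°), engaged; cmd=(-53.000, 65.000, -181.000°) → follower=(139.000, 27.000, -78.000°)
step 4: Δleader=(19.000, -20.000, 7.000°), engaged; cmd=(75.000, -58.000, 27.000°) → follower=(214.000, -31.000, -51.000°)
step 5: Δleader=(-18.000, 8.000, 26.000°), engaged; cmd=(-73.000, 26.000, 103.000°) → follower=(141.000, -5.000, 52.000°)


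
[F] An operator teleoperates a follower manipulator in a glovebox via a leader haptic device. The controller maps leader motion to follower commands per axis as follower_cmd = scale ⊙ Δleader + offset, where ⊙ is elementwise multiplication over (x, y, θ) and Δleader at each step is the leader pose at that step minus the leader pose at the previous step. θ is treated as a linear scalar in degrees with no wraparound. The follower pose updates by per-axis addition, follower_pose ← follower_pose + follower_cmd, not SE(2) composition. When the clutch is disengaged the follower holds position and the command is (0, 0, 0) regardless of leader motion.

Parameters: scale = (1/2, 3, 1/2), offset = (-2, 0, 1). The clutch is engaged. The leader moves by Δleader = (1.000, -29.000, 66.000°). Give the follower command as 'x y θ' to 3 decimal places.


-1.500 -87.000 34.000

axis x: 1/2·1.000 + -2 = -1.500
axis y: 3·-29.000 + 0 = -87.000
axis θ: 1/2·66.000 + 1 = 34.000


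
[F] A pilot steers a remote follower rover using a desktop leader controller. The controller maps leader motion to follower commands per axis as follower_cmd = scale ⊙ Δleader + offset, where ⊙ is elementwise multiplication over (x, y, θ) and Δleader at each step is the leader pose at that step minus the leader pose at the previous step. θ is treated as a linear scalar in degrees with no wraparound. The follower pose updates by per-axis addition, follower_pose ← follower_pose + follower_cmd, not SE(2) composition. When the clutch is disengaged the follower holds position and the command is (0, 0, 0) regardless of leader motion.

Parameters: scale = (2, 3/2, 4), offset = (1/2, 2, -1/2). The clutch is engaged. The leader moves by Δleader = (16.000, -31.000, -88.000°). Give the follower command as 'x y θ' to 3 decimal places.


32.500 -44.500 -352.500

axis x: 2·16.000 + 1/2 = 32.500
axis y: 3/2·-31.000 + 2 = -44.500
axis θ: 4·-88.000 + -1/2 = -352.500


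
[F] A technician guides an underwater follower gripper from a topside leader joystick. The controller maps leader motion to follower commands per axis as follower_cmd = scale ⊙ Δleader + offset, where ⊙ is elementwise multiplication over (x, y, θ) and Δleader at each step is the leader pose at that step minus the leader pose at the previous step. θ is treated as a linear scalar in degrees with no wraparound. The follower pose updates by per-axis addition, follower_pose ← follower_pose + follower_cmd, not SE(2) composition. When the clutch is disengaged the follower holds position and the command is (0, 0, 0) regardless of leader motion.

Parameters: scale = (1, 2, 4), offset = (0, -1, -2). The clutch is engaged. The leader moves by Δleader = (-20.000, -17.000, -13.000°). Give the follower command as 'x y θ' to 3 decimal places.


-20.000 -35.000 -54.000

axis x: 1·-20.000 + 0 = -20.000
axis y: 2·-17.000 + -1 = -35.000
axis θ: 4·-13.000 + -2 = -54.000


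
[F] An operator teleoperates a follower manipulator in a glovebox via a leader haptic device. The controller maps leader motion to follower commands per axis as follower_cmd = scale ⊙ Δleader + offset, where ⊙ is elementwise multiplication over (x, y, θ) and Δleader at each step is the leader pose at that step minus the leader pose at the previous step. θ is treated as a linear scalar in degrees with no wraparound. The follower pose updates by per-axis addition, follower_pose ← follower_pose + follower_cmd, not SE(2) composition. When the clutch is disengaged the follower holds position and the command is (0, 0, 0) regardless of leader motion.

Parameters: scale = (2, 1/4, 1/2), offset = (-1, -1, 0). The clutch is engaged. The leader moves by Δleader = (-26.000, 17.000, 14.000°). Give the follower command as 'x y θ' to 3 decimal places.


-53.000 3.250 7.000

axis x: 2·-26.000 + -1 = -53.000
axis y: 1/4·17.000 + -1 = 3.250
axis θ: 1/2·14.000 + 0 = 7.000


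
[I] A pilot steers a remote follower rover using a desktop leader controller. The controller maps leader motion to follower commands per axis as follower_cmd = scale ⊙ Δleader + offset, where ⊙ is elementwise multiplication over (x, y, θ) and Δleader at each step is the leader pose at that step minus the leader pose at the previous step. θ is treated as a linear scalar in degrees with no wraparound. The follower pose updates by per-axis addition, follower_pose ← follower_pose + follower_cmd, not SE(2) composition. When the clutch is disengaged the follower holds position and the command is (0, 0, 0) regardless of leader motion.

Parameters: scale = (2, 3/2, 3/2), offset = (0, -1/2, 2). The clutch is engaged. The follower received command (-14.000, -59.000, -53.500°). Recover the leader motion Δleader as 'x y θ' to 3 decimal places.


-7.000 -39.000 -37.000

axis x: (-14.000 − 0) / (2) = -7.000
axis y: (-59.000 − -1/2) / (3/2) = -39.000
axis θ: (-53.500 − 2) / (3/2) = -37.000


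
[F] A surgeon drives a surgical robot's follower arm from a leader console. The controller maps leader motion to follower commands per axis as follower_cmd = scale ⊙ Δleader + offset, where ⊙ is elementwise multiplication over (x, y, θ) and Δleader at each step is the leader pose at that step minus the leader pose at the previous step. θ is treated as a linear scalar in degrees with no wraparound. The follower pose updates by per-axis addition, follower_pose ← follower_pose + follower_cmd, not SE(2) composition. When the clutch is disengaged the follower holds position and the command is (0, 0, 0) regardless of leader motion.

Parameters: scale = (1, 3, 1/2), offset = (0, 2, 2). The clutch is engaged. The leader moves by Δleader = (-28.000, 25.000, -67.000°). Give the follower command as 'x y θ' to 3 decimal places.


-28.000 77.000 -31.500

axis x: 1·-28.000 + 0 = -28.000
axis y: 3·25.000 + 2 = 77.000
axis θ: 1/2·-67.000 + 2 = -31.500


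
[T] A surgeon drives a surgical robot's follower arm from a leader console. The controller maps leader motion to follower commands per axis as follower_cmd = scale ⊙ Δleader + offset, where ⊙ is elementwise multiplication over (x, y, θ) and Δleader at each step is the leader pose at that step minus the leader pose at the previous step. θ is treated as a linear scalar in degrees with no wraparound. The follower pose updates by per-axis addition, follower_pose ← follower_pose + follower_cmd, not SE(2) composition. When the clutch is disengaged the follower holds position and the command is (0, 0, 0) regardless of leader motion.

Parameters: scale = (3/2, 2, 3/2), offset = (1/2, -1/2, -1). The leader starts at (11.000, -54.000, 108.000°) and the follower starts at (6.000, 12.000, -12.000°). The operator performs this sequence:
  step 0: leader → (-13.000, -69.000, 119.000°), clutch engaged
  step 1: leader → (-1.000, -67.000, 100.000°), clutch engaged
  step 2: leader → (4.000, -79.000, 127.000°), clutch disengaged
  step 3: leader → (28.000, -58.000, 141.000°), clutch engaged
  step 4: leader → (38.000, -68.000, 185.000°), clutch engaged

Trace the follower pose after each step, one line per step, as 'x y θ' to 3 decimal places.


-29.500 -18.500 3.500
-11.000 -15.000 -26.000
-11.000 -15.000 -26.000
25.500 26.500 -6.000
41.000 6.000 59.000

step 0: Δleader=(-24.000, -15.000, 11.000°), engaged; cmd=(-35.500, -30.500, 15.500°) → follower=(-29.500, -18.500, 3.500°)
step 1: Δleader=(12.000, 2.000, -19.000°), engaged; cmd=(18.500, 3.500, -29.500°) → follower=(-11.000, -15.000, -26.000°)
step 2: Δleader=(5.000, -12.000, 27.000°), disengaged; cmd=(0,0,0) → follower holds at (-11.000, -15.000, -26.000°)
step 3: Δleader=(24.000, 21.000, 14.000°), engaged; cmd=(36.500, 41.500, 20.000°) → follower=(25.500, 26.500, -6.000°)
step 4: Δleader=(10.000, -10.000, 44.000°), engaged; cmd=(15.500, -20.500, 65.000°) → follower=(41.000, 6.000, 59.000°)


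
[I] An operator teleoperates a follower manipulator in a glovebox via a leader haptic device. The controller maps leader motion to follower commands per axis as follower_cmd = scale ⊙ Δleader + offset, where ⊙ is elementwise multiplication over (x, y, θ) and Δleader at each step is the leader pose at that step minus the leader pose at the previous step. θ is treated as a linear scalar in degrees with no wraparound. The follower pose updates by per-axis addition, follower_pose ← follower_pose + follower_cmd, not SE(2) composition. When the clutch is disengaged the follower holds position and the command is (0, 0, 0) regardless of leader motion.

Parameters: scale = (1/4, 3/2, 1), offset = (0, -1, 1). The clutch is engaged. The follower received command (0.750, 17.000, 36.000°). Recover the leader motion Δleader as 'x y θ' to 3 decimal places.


axis x: (0.750 − 0) / (1/4) = 3.000
axis y: (17.000 − -1) / (3/2) = 12.000
axis θ: (36.000 − 1) / (1) = 35.000

3.000 12.000 35.000


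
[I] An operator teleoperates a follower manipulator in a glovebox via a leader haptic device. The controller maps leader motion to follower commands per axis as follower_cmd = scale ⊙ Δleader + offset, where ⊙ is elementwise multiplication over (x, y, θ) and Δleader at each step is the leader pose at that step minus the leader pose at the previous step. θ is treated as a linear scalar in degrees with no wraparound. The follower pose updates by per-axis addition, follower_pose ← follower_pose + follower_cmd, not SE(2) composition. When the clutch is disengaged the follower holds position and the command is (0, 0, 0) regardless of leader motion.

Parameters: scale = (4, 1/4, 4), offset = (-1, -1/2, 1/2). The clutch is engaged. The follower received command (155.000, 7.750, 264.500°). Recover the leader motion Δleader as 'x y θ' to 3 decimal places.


39.000 33.000 66.000

axis x: (155.000 − -1) / (4) = 39.000
axis y: (7.750 − -1/2) / (1/4) = 33.000
axis θ: (264.500 − 1/2) / (4) = 66.000


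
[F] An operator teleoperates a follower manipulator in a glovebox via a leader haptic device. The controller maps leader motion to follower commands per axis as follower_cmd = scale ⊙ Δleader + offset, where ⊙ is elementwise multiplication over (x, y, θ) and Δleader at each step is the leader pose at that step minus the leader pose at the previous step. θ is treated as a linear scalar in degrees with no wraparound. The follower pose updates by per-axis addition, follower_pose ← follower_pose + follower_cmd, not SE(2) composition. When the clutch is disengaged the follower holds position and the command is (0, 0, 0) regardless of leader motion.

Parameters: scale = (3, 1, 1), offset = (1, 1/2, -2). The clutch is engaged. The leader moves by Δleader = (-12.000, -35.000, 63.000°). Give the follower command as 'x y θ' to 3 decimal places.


axis x: 3·-12.000 + 1 = -35.000
axis y: 1·-35.000 + 1/2 = -34.500
axis θ: 1·63.000 + -2 = 61.000

-35.000 -34.500 61.000


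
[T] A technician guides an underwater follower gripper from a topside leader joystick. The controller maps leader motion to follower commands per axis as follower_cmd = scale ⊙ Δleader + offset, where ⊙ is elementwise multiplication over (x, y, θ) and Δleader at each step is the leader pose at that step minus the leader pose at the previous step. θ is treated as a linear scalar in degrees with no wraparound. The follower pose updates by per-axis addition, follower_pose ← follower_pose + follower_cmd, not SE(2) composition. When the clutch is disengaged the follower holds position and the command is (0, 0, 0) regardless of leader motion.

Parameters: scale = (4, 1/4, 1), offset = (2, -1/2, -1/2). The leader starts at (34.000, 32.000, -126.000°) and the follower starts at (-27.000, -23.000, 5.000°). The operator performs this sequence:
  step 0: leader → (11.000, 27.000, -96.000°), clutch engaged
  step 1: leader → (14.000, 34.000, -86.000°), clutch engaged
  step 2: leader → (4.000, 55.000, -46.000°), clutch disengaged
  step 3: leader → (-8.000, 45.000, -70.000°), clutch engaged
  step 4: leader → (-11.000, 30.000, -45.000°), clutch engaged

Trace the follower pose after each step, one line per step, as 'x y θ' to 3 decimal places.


step 0: Δleader=(-23.000, -5.000, 30.000°), engaged; cmd=(-90.000, -1.750, 29.500°) → follower=(-117.000, -24.750, 34.500°)
step 1: Δleader=(3.000, 7.000, 10.000°), engaged; cmd=(14.000, 1.250, 9.500°) → follower=(-103.000, -23.500, 44.000°)
step 2: Δleader=(-10.000, 21.000, 40.000°), disengaged; cmd=(0,0,0) → follower holds at (-103.000, -23.500, 44.000°)
step 3: Δleader=(-12.000, -10.000, -24.000°), engaged; cmd=(-46.000, -3.000, -24.500°) → follower=(-149.000, -26.500, 19.500°)
step 4: Δleader=(-3.000, -15.000, 25.000°), engaged; cmd=(-10.000, -4.250, 24.500°) → follower=(-159.000, -30.750, 44.000°)

-117.000 -24.750 34.500
-103.000 -23.500 44.000
-103.000 -23.500 44.000
-149.000 -26.500 19.500
-159.000 -30.750 44.000


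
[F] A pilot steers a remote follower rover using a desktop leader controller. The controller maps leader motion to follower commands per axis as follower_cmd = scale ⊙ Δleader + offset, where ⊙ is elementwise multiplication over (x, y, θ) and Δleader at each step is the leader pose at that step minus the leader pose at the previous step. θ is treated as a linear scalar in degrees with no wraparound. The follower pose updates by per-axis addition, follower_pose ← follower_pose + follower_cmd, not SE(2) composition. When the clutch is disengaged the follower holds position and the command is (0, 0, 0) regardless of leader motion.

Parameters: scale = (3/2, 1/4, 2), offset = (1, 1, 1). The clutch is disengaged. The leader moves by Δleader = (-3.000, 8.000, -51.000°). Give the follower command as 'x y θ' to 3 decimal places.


0.000 0.000 0.000

clutch disengaged → follower holds; cmd = (0, 0, 0)


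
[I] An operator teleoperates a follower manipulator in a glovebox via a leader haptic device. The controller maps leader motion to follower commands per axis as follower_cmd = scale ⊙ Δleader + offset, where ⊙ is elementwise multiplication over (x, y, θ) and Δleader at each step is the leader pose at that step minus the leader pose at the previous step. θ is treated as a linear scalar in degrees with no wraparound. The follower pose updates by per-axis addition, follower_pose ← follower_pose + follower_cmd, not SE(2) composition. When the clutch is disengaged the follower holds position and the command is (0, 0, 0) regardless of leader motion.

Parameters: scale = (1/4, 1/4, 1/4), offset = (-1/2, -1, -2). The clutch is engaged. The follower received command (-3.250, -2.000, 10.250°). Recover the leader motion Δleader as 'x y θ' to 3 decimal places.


axis x: (-3.250 − -1/2) / (1/4) = -11.000
axis y: (-2.000 − -1) / (1/4) = -4.000
axis θ: (10.250 − -2) / (1/4) = 49.000

-11.000 -4.000 49.000


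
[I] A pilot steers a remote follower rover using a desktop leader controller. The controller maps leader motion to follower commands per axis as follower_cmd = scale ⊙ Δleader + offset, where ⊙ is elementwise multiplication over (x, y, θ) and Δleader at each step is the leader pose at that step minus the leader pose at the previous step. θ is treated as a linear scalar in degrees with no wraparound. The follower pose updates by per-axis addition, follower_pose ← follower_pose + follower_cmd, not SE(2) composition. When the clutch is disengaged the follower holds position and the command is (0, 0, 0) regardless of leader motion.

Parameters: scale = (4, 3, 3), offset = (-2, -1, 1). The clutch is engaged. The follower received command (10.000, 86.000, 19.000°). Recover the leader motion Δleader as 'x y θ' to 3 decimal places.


axis x: (10.000 − -2) / (4) = 3.000
axis y: (86.000 − -1) / (3) = 29.000
axis θ: (19.000 − 1) / (3) = 6.000

3.000 29.000 6.000


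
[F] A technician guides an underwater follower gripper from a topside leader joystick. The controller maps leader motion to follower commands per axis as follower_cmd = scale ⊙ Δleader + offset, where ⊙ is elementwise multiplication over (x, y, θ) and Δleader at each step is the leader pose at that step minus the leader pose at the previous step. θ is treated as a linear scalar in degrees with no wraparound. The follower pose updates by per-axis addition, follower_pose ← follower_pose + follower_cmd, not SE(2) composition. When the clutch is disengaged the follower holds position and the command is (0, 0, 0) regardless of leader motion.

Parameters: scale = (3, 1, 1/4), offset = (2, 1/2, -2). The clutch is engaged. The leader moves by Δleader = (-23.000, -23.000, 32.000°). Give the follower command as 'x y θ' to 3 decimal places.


-67.000 -22.500 6.000

axis x: 3·-23.000 + 2 = -67.000
axis y: 1·-23.000 + 1/2 = -22.500
axis θ: 1/4·32.000 + -2 = 6.000


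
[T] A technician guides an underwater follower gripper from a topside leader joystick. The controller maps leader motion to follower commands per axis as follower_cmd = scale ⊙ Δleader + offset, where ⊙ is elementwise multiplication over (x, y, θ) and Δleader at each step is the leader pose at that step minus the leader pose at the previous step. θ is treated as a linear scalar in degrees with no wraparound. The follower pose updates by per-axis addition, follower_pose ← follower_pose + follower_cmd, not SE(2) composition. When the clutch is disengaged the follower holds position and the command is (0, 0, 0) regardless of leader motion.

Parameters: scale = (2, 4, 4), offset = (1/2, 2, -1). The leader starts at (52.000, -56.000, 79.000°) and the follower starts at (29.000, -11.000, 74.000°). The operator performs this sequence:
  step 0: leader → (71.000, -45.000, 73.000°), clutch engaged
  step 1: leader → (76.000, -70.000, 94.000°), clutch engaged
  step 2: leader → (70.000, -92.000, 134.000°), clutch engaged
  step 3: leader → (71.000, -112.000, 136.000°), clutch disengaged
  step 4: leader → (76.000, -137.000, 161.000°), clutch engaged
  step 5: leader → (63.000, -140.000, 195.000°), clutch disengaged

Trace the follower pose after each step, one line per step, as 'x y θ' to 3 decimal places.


67.500 35.000 49.000
78.000 -63.000 132.000
66.500 -149.000 291.000
66.500 -149.000 291.000
77.000 -247.000 390.000
77.000 -247.000 390.000

step 0: Δleader=(19.000, 11.000, -6.000°), engaged; cmd=(38.500, 46.000, -25.000°) → follower=(67.500, 35.000, 49.000°)
step 1: Δleader=(5.000, -25.000, 21.000°), engaged; cmd=(10.500, -98.000, 83.000°) → follower=(78.000, -63.000, 132.000°)
step 2: Δleader=(-6.000, -22.000, 40.000°), engaged; cmd=(-11.500, -86.000, 159.000°) → follower=(66.500, -149.000, 291.000°)
step 3: Δleader=(1.000, -20.000, 2.000°), disengaged; cmd=(0,0,0) → follower holds at (66.500, -149.000, 291.000°)
step 4: Δleader=(5.000, -25.000, 25.000°), engaged; cmd=(10.500, -98.000, 99.000°) → follower=(77.000, -247.000, 390.000°)
step 5: Δleader=(-13.000, -3.000, 34.000°), disengaged; cmd=(0,0,0) → follower holds at (77.000, -247.000, 390.000°)


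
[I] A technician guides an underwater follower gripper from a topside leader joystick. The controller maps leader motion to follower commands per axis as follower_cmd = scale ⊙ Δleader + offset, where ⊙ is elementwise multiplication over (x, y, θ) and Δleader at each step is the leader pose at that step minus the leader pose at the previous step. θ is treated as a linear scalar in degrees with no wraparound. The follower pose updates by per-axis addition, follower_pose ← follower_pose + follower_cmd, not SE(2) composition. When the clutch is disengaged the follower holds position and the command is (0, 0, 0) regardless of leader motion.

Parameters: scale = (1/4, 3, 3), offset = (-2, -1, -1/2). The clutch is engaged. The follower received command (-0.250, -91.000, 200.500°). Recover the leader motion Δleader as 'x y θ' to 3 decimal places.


axis x: (-0.250 − -2) / (1/4) = 7.000
axis y: (-91.000 − -1) / (3) = -30.000
axis θ: (200.500 − -1/2) / (3) = 67.000

7.000 -30.000 67.000


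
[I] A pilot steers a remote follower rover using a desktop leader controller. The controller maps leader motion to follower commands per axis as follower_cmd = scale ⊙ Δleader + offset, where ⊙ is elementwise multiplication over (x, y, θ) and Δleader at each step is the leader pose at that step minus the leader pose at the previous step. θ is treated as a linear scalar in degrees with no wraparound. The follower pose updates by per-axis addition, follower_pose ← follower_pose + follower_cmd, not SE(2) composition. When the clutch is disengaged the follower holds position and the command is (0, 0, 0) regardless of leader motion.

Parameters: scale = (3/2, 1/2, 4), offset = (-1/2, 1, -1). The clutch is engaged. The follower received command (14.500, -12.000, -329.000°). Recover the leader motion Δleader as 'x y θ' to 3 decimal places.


10.000 -26.000 -82.000

axis x: (14.500 − -1/2) / (3/2) = 10.000
axis y: (-12.000 − 1) / (1/2) = -26.000
axis θ: (-329.000 − -1) / (4) = -82.000


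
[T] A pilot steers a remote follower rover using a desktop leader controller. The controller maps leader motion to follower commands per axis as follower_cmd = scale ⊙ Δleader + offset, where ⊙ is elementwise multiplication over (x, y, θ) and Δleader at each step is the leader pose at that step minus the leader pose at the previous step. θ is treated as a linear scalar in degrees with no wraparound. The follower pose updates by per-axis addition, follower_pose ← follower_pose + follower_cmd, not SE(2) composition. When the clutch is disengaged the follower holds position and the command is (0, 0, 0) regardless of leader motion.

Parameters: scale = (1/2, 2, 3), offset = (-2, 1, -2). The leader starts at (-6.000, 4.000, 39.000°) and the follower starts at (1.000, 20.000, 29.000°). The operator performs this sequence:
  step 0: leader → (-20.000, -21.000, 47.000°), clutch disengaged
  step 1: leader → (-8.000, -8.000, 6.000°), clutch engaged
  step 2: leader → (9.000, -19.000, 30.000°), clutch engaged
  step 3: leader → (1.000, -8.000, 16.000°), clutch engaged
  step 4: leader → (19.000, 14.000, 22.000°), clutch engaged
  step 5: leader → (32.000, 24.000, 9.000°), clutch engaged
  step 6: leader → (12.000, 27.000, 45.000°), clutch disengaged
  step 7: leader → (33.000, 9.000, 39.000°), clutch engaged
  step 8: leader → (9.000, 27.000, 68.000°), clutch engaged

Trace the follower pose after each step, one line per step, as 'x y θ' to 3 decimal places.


1.000 20.000 29.000
5.000 47.000 -96.000
11.500 26.000 -26.000
5.500 49.000 -70.000
12.500 94.000 -54.000
17.000 115.000 -95.000
17.000 115.000 -95.000
25.500 80.000 -115.000
11.500 117.000 -30.000

step 0: Δleader=(-14.000, -25.000, 8.000°), disengaged; cmd=(0,0,0) → follower holds at (1.000, 20.000, 29.000°)
step 1: Δleader=(12.000, 13.000, -41.000°), engaged; cmd=(4.000, 27.000, -125.000°) → follower=(5.000, 47.000, -96.000°)
step 2: Δleader=(17.000, -11.000, 24.000°), engaged; cmd=(6.500, -21.000, 70.000°) → follower=(11.500, 26.000, -26.000°)
step 3: Δleader=(-8.000, 11.000, -14.000°), engaged; cmd=(-6.000, 23.000, -44.000°) → follower=(5.500, 49.000, -70.000°)
step 4: Δleader=(18.000, 22.000, 6.000°), engaged; cmd=(7.000, 45.000, 16.000°) → follower=(12.500, 94.000, -54.000°)
step 5: Δleader=(13.000, 10.000, -13.000°), engaged; cmd=(4.500, 21.000, -41.000°) → follower=(17.000, 115.000, -95.000°)
step 6: Δleader=(-20.000, 3.000, 36.000°), disengaged; cmd=(0,0,0) → follower holds at (17.000, 115.000, -95.000°)
step 7: Δleader=(21.000, -18.000, -6.000°), engaged; cmd=(8.500, -35.000, -20.000°) → follower=(25.500, 80.000, -115.000°)
step 8: Δleader=(-24.000, 18.000, 29.000°), engaged; cmd=(-14.000, 37.000, 85.000°) → follower=(11.500, 117.000, -30.000°)


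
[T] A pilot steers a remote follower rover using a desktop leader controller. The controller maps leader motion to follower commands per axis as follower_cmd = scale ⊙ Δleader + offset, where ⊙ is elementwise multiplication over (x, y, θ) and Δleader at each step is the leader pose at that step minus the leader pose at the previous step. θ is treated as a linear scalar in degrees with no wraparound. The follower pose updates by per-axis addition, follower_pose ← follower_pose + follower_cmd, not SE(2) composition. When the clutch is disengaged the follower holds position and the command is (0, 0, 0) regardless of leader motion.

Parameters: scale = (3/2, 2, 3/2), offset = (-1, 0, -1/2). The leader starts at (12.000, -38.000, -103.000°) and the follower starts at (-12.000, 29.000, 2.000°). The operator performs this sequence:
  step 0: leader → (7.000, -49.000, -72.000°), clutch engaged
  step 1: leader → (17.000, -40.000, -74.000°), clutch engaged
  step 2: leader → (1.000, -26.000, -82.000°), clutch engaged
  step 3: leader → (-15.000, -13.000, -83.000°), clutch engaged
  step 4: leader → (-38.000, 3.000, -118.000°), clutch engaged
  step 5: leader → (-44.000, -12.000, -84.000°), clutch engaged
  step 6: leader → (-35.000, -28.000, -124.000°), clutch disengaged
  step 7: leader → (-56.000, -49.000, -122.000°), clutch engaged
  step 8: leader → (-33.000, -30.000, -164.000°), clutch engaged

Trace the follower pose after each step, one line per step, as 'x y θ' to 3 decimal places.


step 0: Δleader=(-5.000, -11.000, 31.000°), engaged; cmd=(-8.500, -22.000, 46.000°) → follower=(-20.500, 7.000, 48.000°)
step 1: Δleader=(10.000, 9.000, -2.000°), engaged; cmd=(14.000, 18.000, -3.500°) → follower=(-6.500, 25.000, 44.500°)
step 2: Δleader=(-16.000, 14.000, -8.000°), engaged; cmd=(-25.000, 28.000, -12.500°) → follower=(-31.500, 53.000, 32.000°)
step 3: Δleader=(-16.000, 13.000, -1.000°), engaged; cmd=(-25.000, 26.000, -2.000°) → follower=(-56.500, 79.000, 30.000°)
step 4: Δleader=(-23.000, 16.000, -35.000°), engaged; cmd=(-35.500, 32.000, -53.000°) → follower=(-92.000, 111.000, -23.000°)
step 5: Δleader=(-6.000, -15.000, 34.000°), engaged; cmd=(-10.000, -30.000, 50.500°) → follower=(-102.000, 81.000, 27.500°)
step 6: Δleader=(9.000, -16.000, -40.000°), disengaged; cmd=(0,0,0) → follower holds at (-102.000, 81.000, 27.500°)
step 7: Δleader=(-21.000, -21.000, 2.000°), engaged; cmd=(-32.500, -42.000, 2.500°) → follower=(-134.500, 39.000, 30.000°)
step 8: Δleader=(23.000, 19.000, -42.000°), engaged; cmd=(33.500, 38.000, -63.500°) → follower=(-101.000, 77.000, -33.500°)

-20.500 7.000 48.000
-6.500 25.000 44.500
-31.500 53.000 32.000
-56.500 79.000 30.000
-92.000 111.000 -23.000
-102.000 81.000 27.500
-102.000 81.000 27.500
-134.500 39.000 30.000
-101.000 77.000 -33.500


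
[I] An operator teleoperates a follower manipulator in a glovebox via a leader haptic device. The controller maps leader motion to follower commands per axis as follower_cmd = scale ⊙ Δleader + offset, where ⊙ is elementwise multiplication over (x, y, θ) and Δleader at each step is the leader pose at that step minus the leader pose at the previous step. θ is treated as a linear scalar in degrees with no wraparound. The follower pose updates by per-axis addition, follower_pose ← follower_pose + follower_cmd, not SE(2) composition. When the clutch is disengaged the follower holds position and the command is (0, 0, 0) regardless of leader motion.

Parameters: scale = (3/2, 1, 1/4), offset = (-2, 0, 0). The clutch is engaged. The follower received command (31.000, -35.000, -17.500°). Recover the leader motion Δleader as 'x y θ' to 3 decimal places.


22.000 -35.000 -70.000

axis x: (31.000 − -2) / (3/2) = 22.000
axis y: (-35.000 − 0) / (1) = -35.000
axis θ: (-17.500 − 0) / (1/4) = -70.000
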